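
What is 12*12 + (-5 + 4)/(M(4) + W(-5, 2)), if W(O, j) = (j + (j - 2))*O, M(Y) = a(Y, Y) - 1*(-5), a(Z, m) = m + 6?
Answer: 719/5 ≈ 143.80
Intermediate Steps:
a(Z, m) = 6 + m
M(Y) = 11 + Y (M(Y) = (6 + Y) - 1*(-5) = (6 + Y) + 5 = 11 + Y)
W(O, j) = O*(-2 + 2*j) (W(O, j) = (j + (-2 + j))*O = (-2 + 2*j)*O = O*(-2 + 2*j))
12*12 + (-5 + 4)/(M(4) + W(-5, 2)) = 12*12 + (-5 + 4)/((11 + 4) + 2*(-5)*(-1 + 2)) = 144 - 1/(15 + 2*(-5)*1) = 144 - 1/(15 - 10) = 144 - 1/5 = 719/5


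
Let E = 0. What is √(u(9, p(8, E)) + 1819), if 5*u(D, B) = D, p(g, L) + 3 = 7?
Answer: 4*√2845/5 ≈ 42.671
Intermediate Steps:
p(g, L) = 4 (p(g, L) = -3 + 7 = 4)
u(D, B) = D/5
√(u(9, p(8, E)) + 1819) = √((⅕)*9 + 1819) = √(9/5 + 1819) = √(9104/5) = 4*√2845/5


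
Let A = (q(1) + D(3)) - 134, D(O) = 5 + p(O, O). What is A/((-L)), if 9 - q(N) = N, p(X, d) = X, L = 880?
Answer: 59/440 ≈ 0.13409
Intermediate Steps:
D(O) = 5 + O
q(N) = 9 - N
A = -118 (A = ((9 - 1*1) + (5 + 3)) - 134 = ((9 - 1) + 8) - 134 = (8 + 8) - 134 = 16 - 134 = -118)
A/((-L)) = -118/((-1*880)) = -118/(-880) = -118*(-1/880) = 59/440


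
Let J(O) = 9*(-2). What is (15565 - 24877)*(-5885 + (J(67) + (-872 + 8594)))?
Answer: -16938528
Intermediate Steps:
J(O) = -18
(15565 - 24877)*(-5885 + (J(67) + (-872 + 8594))) = (15565 - 24877)*(-5885 + (-18 + (-872 + 8594))) = -9312*(-5885 + (-18 + 7722)) = -9312*(-5885 + 7704) = -9312*1819 = -16938528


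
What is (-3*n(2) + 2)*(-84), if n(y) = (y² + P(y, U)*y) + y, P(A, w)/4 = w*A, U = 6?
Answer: 25536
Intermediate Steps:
P(A, w) = 4*A*w (P(A, w) = 4*(w*A) = 4*(A*w) = 4*A*w)
n(y) = y + 25*y² (n(y) = (y² + (4*y*6)*y) + y = (y² + (24*y)*y) + y = (y² + 24*y²) + y = 25*y² + y = y + 25*y²)
(-3*n(2) + 2)*(-84) = (-6*(1 + 25*2) + 2)*(-84) = (-6*(1 + 50) + 2)*(-84) = (-6*51 + 2)*(-84) = (-3*102 + 2)*(-84) = (-306 + 2)*(-84) = -304*(-84) = 25536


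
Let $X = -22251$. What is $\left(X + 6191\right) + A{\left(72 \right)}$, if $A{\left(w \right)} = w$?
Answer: $-15988$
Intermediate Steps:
$\left(X + 6191\right) + A{\left(72 \right)} = \left(-22251 + 6191\right) + 72 = -16060 + 72 = -15988$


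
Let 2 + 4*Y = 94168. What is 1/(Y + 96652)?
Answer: 2/240387 ≈ 8.3199e-6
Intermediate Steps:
Y = 47083/2 (Y = -½ + (¼)*94168 = -½ + 23542 = 47083/2 ≈ 23542.)
1/(Y + 96652) = 1/(47083/2 + 96652) = 1/(240387/2) = 2/240387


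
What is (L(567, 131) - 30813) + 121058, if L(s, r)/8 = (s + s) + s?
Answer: 103853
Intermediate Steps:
L(s, r) = 24*s (L(s, r) = 8*((s + s) + s) = 8*(2*s + s) = 8*(3*s) = 24*s)
(L(567, 131) - 30813) + 121058 = (24*567 - 30813) + 121058 = (13608 - 30813) + 121058 = -17205 + 121058 = 103853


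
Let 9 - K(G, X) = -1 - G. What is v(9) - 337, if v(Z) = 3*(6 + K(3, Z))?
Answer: -280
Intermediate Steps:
K(G, X) = 10 + G (K(G, X) = 9 - (-1 - G) = 9 + (1 + G) = 10 + G)
v(Z) = 57 (v(Z) = 3*(6 + (10 + 3)) = 3*(6 + 13) = 3*19 = 57)
v(9) - 337 = 57 - 337 = -280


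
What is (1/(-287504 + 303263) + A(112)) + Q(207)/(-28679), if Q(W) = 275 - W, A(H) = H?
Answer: 2977507147/26585433 ≈ 112.00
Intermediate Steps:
(1/(-287504 + 303263) + A(112)) + Q(207)/(-28679) = (1/(-287504 + 303263) + 112) + (275 - 1*207)/(-28679) = (1/15759 + 112) + (275 - 207)*(-1/28679) = (1/15759 + 112) + 68*(-1/28679) = 1765009/15759 - 4/1687 = 2977507147/26585433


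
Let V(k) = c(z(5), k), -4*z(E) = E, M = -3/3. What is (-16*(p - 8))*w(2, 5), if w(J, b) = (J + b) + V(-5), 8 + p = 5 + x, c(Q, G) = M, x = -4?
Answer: 1440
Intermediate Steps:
M = -1 (M = -3*⅓ = -1)
z(E) = -E/4
c(Q, G) = -1
V(k) = -1
p = -7 (p = -8 + (5 - 4) = -8 + 1 = -7)
w(J, b) = -1 + J + b (w(J, b) = (J + b) - 1 = -1 + J + b)
(-16*(p - 8))*w(2, 5) = (-16*(-7 - 8))*(-1 + 2 + 5) = -16*(-15)*6 = 240*6 = 1440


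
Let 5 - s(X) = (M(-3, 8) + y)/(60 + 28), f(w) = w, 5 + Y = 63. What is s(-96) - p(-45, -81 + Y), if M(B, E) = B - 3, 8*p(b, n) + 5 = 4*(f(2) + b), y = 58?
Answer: 2335/88 ≈ 26.534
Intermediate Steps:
Y = 58 (Y = -5 + 63 = 58)
p(b, n) = 3/8 + b/2 (p(b, n) = -5/8 + (4*(2 + b))/8 = -5/8 + (8 + 4*b)/8 = -5/8 + (1 + b/2) = 3/8 + b/2)
M(B, E) = -3 + B
s(X) = 97/22 (s(X) = 5 - ((-3 - 3) + 58)/(60 + 28) = 5 - (-6 + 58)/88 = 5 - 52/88 = 5 - 1*13/22 = 5 - 13/22 = 97/22)
s(-96) - p(-45, -81 + Y) = 97/22 - (3/8 + (½)*(-45)) = 97/22 - (3/8 - 45/2) = 97/22 - 1*(-177/8) = 97/22 + 177/8 = 2335/88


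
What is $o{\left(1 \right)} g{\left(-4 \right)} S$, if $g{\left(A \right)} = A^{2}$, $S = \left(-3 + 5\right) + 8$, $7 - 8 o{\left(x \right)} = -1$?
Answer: $160$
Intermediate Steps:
$o{\left(x \right)} = 1$ ($o{\left(x \right)} = \frac{7}{8} - - \frac{1}{8} = \frac{7}{8} + \frac{1}{8} = 1$)
$S = 10$ ($S = 2 + 8 = 10$)
$o{\left(1 \right)} g{\left(-4 \right)} S = 1 \left(-4\right)^{2} \cdot 10 = 1 \cdot 16 \cdot 10 = 16 \cdot 10 = 160$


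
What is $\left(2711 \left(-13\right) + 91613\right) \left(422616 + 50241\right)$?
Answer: $26654949090$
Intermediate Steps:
$\left(2711 \left(-13\right) + 91613\right) \left(422616 + 50241\right) = \left(-35243 + 91613\right) 472857 = 56370 \cdot 472857 = 26654949090$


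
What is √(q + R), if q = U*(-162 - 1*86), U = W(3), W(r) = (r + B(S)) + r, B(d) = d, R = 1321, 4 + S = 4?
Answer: I*√167 ≈ 12.923*I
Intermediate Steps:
S = 0 (S = -4 + 4 = 0)
W(r) = 2*r (W(r) = (r + 0) + r = r + r = 2*r)
U = 6 (U = 2*3 = 6)
q = -1488 (q = 6*(-162 - 1*86) = 6*(-162 - 86) = 6*(-248) = -1488)
√(q + R) = √(-1488 + 1321) = √(-167) = I*√167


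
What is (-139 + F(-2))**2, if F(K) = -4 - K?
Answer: 19881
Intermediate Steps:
(-139 + F(-2))**2 = (-139 + (-4 - 1*(-2)))**2 = (-139 + (-4 + 2))**2 = (-139 - 2)**2 = (-141)**2 = 19881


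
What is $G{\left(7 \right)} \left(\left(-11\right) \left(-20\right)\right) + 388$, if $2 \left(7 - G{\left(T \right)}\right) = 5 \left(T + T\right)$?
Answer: $-5772$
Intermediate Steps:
$G{\left(T \right)} = 7 - 5 T$ ($G{\left(T \right)} = 7 - \frac{5 \left(T + T\right)}{2} = 7 - \frac{5 \cdot 2 T}{2} = 7 - \frac{10 T}{2} = 7 - 5 T$)
$G{\left(7 \right)} \left(\left(-11\right) \left(-20\right)\right) + 388 = \left(7 - 35\right) \left(\left(-11\right) \left(-20\right)\right) + 388 = \left(7 - 35\right) 220 + 388 = \left(-28\right) 220 + 388 = -6160 + 388 = -5772$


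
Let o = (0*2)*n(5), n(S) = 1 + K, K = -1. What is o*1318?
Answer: 0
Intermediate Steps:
n(S) = 0 (n(S) = 1 - 1 = 0)
o = 0 (o = (0*2)*0 = 0*0 = 0)
o*1318 = 0*1318 = 0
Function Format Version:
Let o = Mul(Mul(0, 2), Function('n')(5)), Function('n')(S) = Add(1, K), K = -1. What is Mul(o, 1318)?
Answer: 0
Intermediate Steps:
Function('n')(S) = 0 (Function('n')(S) = Add(1, -1) = 0)
o = 0 (o = Mul(Mul(0, 2), 0) = Mul(0, 0) = 0)
Mul(o, 1318) = Mul(0, 1318) = 0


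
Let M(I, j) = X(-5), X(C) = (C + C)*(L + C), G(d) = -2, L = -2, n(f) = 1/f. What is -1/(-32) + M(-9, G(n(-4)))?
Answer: 2241/32 ≈ 70.031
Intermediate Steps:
X(C) = 2*C*(-2 + C) (X(C) = (C + C)*(-2 + C) = (2*C)*(-2 + C) = 2*C*(-2 + C))
M(I, j) = 70 (M(I, j) = 2*(-5)*(-2 - 5) = 2*(-5)*(-7) = 70)
-1/(-32) + M(-9, G(n(-4))) = -1/(-32) + 70 = -1/32*(-1) + 70 = 1/32 + 70 = 2241/32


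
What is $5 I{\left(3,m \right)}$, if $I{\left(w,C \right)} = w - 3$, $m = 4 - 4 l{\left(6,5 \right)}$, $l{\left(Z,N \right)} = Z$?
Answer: $0$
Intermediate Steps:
$m = -20$ ($m = 4 - 24 = -20$)
$I{\left(w,C \right)} = -3 + w$
$5 I{\left(3,m \right)} = 5 \left(-3 + 3\right) = 5 \cdot 0 = 0$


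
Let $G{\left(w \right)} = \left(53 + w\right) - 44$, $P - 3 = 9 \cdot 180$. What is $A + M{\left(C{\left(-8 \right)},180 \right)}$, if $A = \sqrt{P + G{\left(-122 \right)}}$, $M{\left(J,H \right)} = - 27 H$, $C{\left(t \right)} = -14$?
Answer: $-4860 + \sqrt{1510} \approx -4821.1$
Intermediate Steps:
$P = 1623$ ($P = 3 + 9 \cdot 180 = 3 + 1620 = 1623$)
$G{\left(w \right)} = 9 + w$
$A = \sqrt{1510}$ ($A = \sqrt{1623 + \left(9 - 122\right)} = \sqrt{1623 - 113} = \sqrt{1510} \approx 38.859$)
$A + M{\left(C{\left(-8 \right)},180 \right)} = \sqrt{1510} - 4860 = -4860 + \sqrt{1510}$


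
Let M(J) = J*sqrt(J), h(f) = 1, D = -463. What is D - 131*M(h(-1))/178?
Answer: -82545/178 ≈ -463.74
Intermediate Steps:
M(J) = J**(3/2)
D - 131*M(h(-1))/178 = -463 - 131*1**(3/2)/178 = -463 - 131/178 = -82545/178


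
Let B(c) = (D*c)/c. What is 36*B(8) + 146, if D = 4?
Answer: 290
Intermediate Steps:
B(c) = 4 (B(c) = (4*c)/c = 4)
36*B(8) + 146 = 36*4 + 146 = 144 + 146 = 290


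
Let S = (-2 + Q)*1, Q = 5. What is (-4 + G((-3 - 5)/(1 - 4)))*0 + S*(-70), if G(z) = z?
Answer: -210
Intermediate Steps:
S = 3 (S = (-2 + 5)*1 = 3*1 = 3)
(-4 + G((-3 - 5)/(1 - 4)))*0 + S*(-70) = (-4 + (-3 - 5)/(1 - 4))*0 + 3*(-70) = (-4 - 8/(-3))*0 - 210 = (-4 - 8*(-1/3))*0 - 210 = (-4 + 8/3)*0 - 210 = -4/3*0 - 210 = 0 - 210 = -210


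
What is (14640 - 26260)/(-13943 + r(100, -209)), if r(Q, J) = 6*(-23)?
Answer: 11620/14081 ≈ 0.82523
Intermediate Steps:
r(Q, J) = -138
(14640 - 26260)/(-13943 + r(100, -209)) = (14640 - 26260)/(-13943 - 138) = -11620/(-14081) = -11620*(-1/14081) = 11620/14081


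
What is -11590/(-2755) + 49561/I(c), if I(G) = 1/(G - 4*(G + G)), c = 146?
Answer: -1468888796/29 ≈ -5.0651e+7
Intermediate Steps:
I(G) = -1/(7*G) (I(G) = 1/(G - 8*G) = 1/(-7*G) = -1/(7*G))
-11590/(-2755) + 49561/I(c) = -11590/(-2755) + 49561/((-1/7/146)) = -11590*(-1/2755) + 49561/((-1/7*1/146)) = 122/29 + 49561/(-1/1022) = 122/29 + 49561*(-1022) = 122/29 - 50651342 = -1468888796/29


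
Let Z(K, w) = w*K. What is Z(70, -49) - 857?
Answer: -4287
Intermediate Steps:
Z(K, w) = K*w
Z(70, -49) - 857 = 70*(-49) - 857 = -3430 - 857 = -4287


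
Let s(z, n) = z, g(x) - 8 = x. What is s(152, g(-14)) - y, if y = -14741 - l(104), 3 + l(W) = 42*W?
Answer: 19258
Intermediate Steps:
l(W) = -3 + 42*W
g(x) = 8 + x
y = -19106 (y = -14741 - (-3 + 42*104) = -14741 - (-3 + 4368) = -14741 - 1*4365 = -14741 - 4365 = -19106)
s(152, g(-14)) - y = 152 - 1*(-19106) = 152 + 19106 = 19258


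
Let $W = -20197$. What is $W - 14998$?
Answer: $-35195$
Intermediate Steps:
$W - 14998 = -20197 - 14998 = -35195$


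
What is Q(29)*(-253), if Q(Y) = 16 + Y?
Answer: -11385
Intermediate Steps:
Q(29)*(-253) = (16 + 29)*(-253) = 45*(-253) = -11385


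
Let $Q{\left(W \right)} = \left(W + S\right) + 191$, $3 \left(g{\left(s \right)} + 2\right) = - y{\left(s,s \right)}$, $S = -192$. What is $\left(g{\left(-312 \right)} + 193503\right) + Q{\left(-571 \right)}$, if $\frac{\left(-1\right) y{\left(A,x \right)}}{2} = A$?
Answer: $192721$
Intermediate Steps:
$y{\left(A,x \right)} = - 2 A$
$g{\left(s \right)} = -2 + \frac{2 s}{3}$ ($g{\left(s \right)} = -2 + \frac{\left(-1\right) \left(- 2 s\right)}{3} = -2 + \frac{2 s}{3}$)
$Q{\left(W \right)} = -1 + W$ ($Q{\left(W \right)} = \left(W - 192\right) + 191 = \left(-192 + W\right) + 191 = -1 + W$)
$\left(g{\left(-312 \right)} + 193503\right) + Q{\left(-571 \right)} = \left(\left(-2 + \frac{2}{3} \left(-312\right)\right) + 193503\right) - 572 = \left(\left(-2 - 208\right) + 193503\right) - 572 = \left(-210 + 193503\right) - 572 = 193293 - 572 = 192721$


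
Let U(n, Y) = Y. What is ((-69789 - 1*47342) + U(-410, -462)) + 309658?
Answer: 192065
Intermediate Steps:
((-69789 - 1*47342) + U(-410, -462)) + 309658 = ((-69789 - 1*47342) - 462) + 309658 = ((-69789 - 47342) - 462) + 309658 = (-117131 - 462) + 309658 = -117593 + 309658 = 192065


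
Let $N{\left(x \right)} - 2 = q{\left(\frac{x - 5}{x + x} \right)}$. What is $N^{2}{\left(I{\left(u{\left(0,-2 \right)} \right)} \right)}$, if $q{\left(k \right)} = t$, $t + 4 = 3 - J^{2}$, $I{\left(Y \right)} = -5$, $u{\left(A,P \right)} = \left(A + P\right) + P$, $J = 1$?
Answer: $0$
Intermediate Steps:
$u{\left(A,P \right)} = A + 2 P$
$t = -2$ ($t = -4 + \left(3 - 1^{2}\right) = -4 + \left(3 - 1\right) = -4 + 2 = -2$)
$q{\left(k \right)} = -2$
$N{\left(x \right)} = 0$ ($N{\left(x \right)} = 2 - 2 = 0$)
$N^{2}{\left(I{\left(u{\left(0,-2 \right)} \right)} \right)} = 0^{2} = 0$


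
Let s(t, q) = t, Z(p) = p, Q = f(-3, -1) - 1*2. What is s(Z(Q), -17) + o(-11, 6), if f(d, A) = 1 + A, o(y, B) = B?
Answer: 4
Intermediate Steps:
Q = -2 (Q = (1 - 1) - 1*2 = 0 - 2 = -2)
s(Z(Q), -17) + o(-11, 6) = -2 + 6 = 4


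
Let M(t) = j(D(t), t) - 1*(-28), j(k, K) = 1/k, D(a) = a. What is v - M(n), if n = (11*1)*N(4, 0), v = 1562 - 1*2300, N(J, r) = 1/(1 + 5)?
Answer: -8432/11 ≈ -766.54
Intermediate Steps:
N(J, r) = 1/6
v = -738 (v = 1562 - 2300 = -738)
n = 11/6 (n = (11*1)*(1/6) = 11*(1/6) = 11/6 ≈ 1.8333)
M(t) = 28 + 1/t (M(t) = 1/t - 1*(-28) = 1/t + 28 = 28 + 1/t)
v - M(n) = -738 - (28 + 1/(11/6)) = -738 - (28 + 6/11) = -738 - 1*314/11 = -738 - 314/11 = -8432/11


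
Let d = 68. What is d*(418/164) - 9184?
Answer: -369438/41 ≈ -9010.7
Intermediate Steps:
d*(418/164) - 9184 = 68*(418/164) - 9184 = 68*(418*(1/164)) - 9184 = 68*(209/82) - 9184 = 7106/41 - 9184 = -369438/41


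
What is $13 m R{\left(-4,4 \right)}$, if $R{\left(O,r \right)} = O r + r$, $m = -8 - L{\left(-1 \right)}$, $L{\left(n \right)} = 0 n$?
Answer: $1248$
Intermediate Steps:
$L{\left(n \right)} = 0$
$m = -8$ ($m = -8 - 0 = -8 + 0 = -8$)
$R{\left(O,r \right)} = r + O r$
$13 m R{\left(-4,4 \right)} = 13 \left(-8\right) 4 \left(1 - 4\right) = - 104 \cdot 4 \left(-3\right) = \left(-104\right) \left(-12\right) = 1248$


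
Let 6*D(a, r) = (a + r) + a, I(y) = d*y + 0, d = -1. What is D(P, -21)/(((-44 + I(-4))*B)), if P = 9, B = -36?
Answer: -1/2880 ≈ -0.00034722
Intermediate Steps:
I(y) = -y (I(y) = -y + 0 = -y)
D(a, r) = a/3 + r/6 (D(a, r) = ((a + r) + a)/6 = (r + 2*a)/6 = a/3 + r/6)
D(P, -21)/(((-44 + I(-4))*B)) = ((⅓)*9 + (⅙)*(-21))/(((-44 - 1*(-4))*(-36))) = (3 - 7/2)/(((-44 + 4)*(-36))) = -1/(2*((-40*(-36)))) = -½/1440 = -½*1/1440 = -1/2880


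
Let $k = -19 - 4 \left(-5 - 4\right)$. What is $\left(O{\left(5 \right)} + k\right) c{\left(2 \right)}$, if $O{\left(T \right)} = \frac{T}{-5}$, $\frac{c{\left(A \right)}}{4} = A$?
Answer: $128$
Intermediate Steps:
$c{\left(A \right)} = 4 A$
$k = 17$ ($k = -19 - 4 \left(-9\right) = -19 - -36 = -19 + 36 = 17$)
$O{\left(T \right)} = - \frac{T}{5}$ ($O{\left(T \right)} = T \left(- \frac{1}{5}\right) = - \frac{T}{5}$)
$\left(O{\left(5 \right)} + k\right) c{\left(2 \right)} = \left(\left(- \frac{1}{5}\right) 5 + 17\right) 4 \cdot 2 = \left(-1 + 17\right) 8 = 16 \cdot 8 = 128$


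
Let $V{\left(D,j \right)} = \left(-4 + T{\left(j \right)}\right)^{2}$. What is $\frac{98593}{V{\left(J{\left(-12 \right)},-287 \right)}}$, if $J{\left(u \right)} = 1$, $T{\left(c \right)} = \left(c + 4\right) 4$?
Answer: $\frac{98593}{1290496} \approx 0.076399$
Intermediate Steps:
$T{\left(c \right)} = 16 + 4 c$ ($T{\left(c \right)} = \left(4 + c\right) 4 = 16 + 4 c$)
$V{\left(D,j \right)} = \left(12 + 4 j\right)^{2}$ ($V{\left(D,j \right)} = \left(-4 + \left(16 + 4 j\right)\right)^{2} = \left(12 + 4 j\right)^{2}$)
$\frac{98593}{V{\left(J{\left(-12 \right)},-287 \right)}} = \frac{98593}{16 \left(3 - 287\right)^{2}} = \frac{98593}{16 \left(-284\right)^{2}} = \frac{98593}{16 \cdot 80656} = \frac{98593}{1290496}$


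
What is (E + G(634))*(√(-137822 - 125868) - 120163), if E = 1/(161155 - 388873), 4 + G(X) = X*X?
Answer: -10998724332202205/227718 + 91531705535*I*√263690/227718 ≈ -4.83e+10 + 2.0641e+8*I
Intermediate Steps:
G(X) = -4 + X² (G(X) = -4 + X*X = -4 + X²)
E = -1/227718 (E = 1/(-227718) = -1/227718 ≈ -4.3914e-6)
(E + G(634))*(√(-137822 - 125868) - 120163) = (-1/227718 + (-4 + 634²))*(√(-137822 - 125868) - 120163) = (-1/227718 + (-4 + 401956))*(√(-263690) - 120163) = (-1/227718 + 401952)*(I*√263690 - 120163) = 91531705535*(-120163 + I*√263690)/227718 = -10998724332202205/227718 + 91531705535*I*√263690/227718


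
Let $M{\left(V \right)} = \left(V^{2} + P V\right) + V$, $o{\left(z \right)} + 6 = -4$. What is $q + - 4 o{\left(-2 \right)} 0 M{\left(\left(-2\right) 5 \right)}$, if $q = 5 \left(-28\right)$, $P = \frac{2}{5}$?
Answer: $-140$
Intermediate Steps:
$P = \frac{2}{5}$ ($P = 2 \cdot \frac{1}{5} = \frac{2}{5} \approx 0.4$)
$o{\left(z \right)} = -10$ ($o{\left(z \right)} = -6 - 4 = -10$)
$q = -140$
$M{\left(V \right)} = V^{2} + \frac{7 V}{5}$ ($M{\left(V \right)} = \left(V^{2} + \frac{2 V}{5}\right) + V = V^{2} + \frac{7 V}{5}$)
$q + - 4 o{\left(-2 \right)} 0 M{\left(\left(-2\right) 5 \right)} = -140 + \left(-4\right) \left(-10\right) 0 \frac{\left(-2\right) 5 \left(7 + 5 \left(\left(-2\right) 5\right)\right)}{5} = -140 + 40 \cdot 0 \cdot \frac{1}{5} \left(-10\right) \left(7 + 5 \left(-10\right)\right) = -140 + 0 \cdot \frac{1}{5} \left(-10\right) \left(7 - 50\right) = -140 + 0 \cdot \frac{1}{5} \left(-10\right) \left(-43\right) = -140 + 0 \cdot 86 = -140 + 0 = -140$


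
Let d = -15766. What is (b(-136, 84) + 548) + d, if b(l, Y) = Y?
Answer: -15134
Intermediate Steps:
(b(-136, 84) + 548) + d = (84 + 548) - 15766 = 632 - 15766 = -15134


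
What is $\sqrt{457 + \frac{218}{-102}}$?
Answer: $\frac{\sqrt{1183098}}{51} \approx 21.328$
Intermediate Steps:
$\sqrt{457 + \frac{218}{-102}} = \sqrt{457 + 218 \left(- \frac{1}{102}\right)} = \sqrt{457 - \frac{109}{51}} = \sqrt{\frac{23198}{51}} = \frac{\sqrt{1183098}}{51}$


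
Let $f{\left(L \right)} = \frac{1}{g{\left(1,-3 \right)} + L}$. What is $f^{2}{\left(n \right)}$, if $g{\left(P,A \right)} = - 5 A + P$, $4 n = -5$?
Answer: $\frac{16}{3481} \approx 0.0045964$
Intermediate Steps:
$n = - \frac{5}{4}$ ($n = \frac{1}{4} \left(-5\right) = - \frac{5}{4} \approx -1.25$)
$g{\left(P,A \right)} = P - 5 A$
$f{\left(L \right)} = \frac{1}{16 + L}$ ($f{\left(L \right)} = \frac{1}{\left(1 - -15\right) + L} = \frac{1}{\left(1 + 15\right) + L} = \frac{1}{16 + L}$)
$f^{2}{\left(n \right)} = \left(\frac{1}{16 - \frac{5}{4}}\right)^{2} = \left(\frac{1}{\frac{59}{4}}\right)^{2} = \left(\frac{4}{59}\right)^{2} = \frac{16}{3481}$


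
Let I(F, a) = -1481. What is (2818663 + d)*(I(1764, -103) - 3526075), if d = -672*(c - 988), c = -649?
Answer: -13823528941212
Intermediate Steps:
d = 1100064 (d = -672*(-649 - 988) = -672*(-1637) = 1100064)
(2818663 + d)*(I(1764, -103) - 3526075) = (2818663 + 1100064)*(-1481 - 3526075) = 3918727*(-3527556) = -13823528941212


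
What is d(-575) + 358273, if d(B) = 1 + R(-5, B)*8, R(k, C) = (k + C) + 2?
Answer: 353650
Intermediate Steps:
R(k, C) = 2 + C + k (R(k, C) = (C + k) + 2 = 2 + C + k)
d(B) = -23 + 8*B (d(B) = 1 + (2 + B - 5)*8 = 1 + (-3 + B)*8 = 1 + (-24 + 8*B) = -23 + 8*B)
d(-575) + 358273 = (-23 + 8*(-575)) + 358273 = (-23 - 4600) + 358273 = -4623 + 358273 = 353650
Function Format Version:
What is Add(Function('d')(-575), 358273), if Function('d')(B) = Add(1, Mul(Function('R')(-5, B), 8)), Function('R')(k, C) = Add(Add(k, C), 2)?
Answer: 353650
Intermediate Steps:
Function('R')(k, C) = Add(2, C, k) (Function('R')(k, C) = Add(Add(C, k), 2) = Add(2, C, k))
Function('d')(B) = Add(-23, Mul(8, B)) (Function('d')(B) = Add(1, Mul(Add(2, B, -5), 8)) = Add(1, Mul(Add(-3, B), 8)) = Add(1, Add(-24, Mul(8, B))) = Add(-23, Mul(8, B)))
Add(Function('d')(-575), 358273) = Add(Add(-23, Mul(8, -575)), 358273) = Add(Add(-23, -4600), 358273) = Add(-4623, 358273) = 353650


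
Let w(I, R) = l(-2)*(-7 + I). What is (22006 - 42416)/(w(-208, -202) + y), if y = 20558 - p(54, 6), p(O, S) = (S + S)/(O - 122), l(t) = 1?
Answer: -173485/172917 ≈ -1.0033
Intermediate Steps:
w(I, R) = -7 + I (w(I, R) = 1*(-7 + I) = -7 + I)
p(O, S) = 2*S/(-122 + O) (p(O, S) = (2*S)/(-122 + O) = 2*S/(-122 + O))
y = 349489/17 (y = 20558 - 2*6/(-122 + 54) = 20558 - 2*6/(-68) = 20558 - 2*6*(-1)/68 = 20558 - 1*(-3/17) = 20558 + 3/17 = 349489/17 ≈ 20558.)
(22006 - 42416)/(w(-208, -202) + y) = (22006 - 42416)/((-7 - 208) + 349489/17) = -20410/(-215 + 349489/17) = -20410/345834/17 = -20410*17/345834 = -173485/172917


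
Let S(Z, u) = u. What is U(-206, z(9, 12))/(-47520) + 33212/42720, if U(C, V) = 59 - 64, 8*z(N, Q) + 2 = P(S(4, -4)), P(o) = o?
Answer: 3288433/4229280 ≈ 0.77754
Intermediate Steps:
z(N, Q) = -¾ (z(N, Q) = -¼ + (⅛)*(-4) = -¼ - ½ = -¾)
U(C, V) = -5
U(-206, z(9, 12))/(-47520) + 33212/42720 = -5/(-47520) + 33212/42720 = -5*(-1/47520) + 33212*(1/42720) = 1/9504 + 8303/10680 = 3288433/4229280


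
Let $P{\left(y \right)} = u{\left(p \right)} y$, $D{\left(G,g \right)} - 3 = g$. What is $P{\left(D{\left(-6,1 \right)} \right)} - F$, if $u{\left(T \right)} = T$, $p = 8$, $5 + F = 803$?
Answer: $-766$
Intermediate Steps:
$F = 798$ ($F = -5 + 803 = 798$)
$D{\left(G,g \right)} = 3 + g$
$P{\left(y \right)} = 8 y$
$P{\left(D{\left(-6,1 \right)} \right)} - F = 8 \left(3 + 1\right) - 798 = 8 \cdot 4 - 798 = 32 - 798 = -766$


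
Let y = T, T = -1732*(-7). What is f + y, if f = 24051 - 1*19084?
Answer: 17091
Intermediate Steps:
T = 12124
y = 12124
f = 4967 (f = 24051 - 19084 = 4967)
f + y = 4967 + 12124 = 17091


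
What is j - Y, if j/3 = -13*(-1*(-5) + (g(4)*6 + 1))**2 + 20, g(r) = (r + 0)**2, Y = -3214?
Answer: -402482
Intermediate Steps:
g(r) = r**2
j = -405696 (j = 3*(-13*(-1*(-5) + (4**2*6 + 1))**2 + 20) = 3*(-13*(5 + (16*6 + 1))**2 + 20) = 3*(-13*(5 + (96 + 1))**2 + 20) = 3*(-13*(5 + 97)**2 + 20) = 3*(-13*102**2 + 20) = 3*(-13*10404 + 20) = 3*(-135252 + 20) = 3*(-135232) = -405696)
j - Y = -405696 - 1*(-3214) = -405696 + 3214 = -402482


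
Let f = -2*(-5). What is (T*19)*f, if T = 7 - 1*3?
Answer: 760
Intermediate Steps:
f = 10
T = 4 (T = 7 - 3 = 4)
(T*19)*f = (4*19)*10 = 76*10 = 760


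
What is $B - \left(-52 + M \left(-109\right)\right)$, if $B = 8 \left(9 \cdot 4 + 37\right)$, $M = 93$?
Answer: $10773$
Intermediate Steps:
$B = 584$ ($B = 8 \left(36 + 37\right) = 8 \cdot 73 = 584$)
$B - \left(-52 + M \left(-109\right)\right) = 584 - \left(-52 + 93 \left(-109\right)\right) = 584 - \left(-52 - 10137\right) = 584 - -10189 = 584 + 10189 = 10773$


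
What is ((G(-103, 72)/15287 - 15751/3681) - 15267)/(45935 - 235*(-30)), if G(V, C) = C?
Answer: -859336701854/2981542619295 ≈ -0.28822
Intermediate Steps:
((G(-103, 72)/15287 - 15751/3681) - 15267)/(45935 - 235*(-30)) = ((72/15287 - 15751/3681) - 15267)/(45935 - 235*(-30)) = ((72*(1/15287) - 15751*1/3681) - 15267)/(45935 + 7050) = ((72/15287 - 15751/3681) - 15267)/52985 = (-240520505/56271447 - 15267)*(1/52985) = -859336701854/56271447*1/52985 = -859336701854/2981542619295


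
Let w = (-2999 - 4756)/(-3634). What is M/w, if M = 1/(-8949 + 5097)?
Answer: -1817/14936130 ≈ -0.00012165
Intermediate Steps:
M = -1/3852 (M = 1/(-3852) = -1/3852 ≈ -0.00025961)
w = 7755/3634 (w = -7755*(-1/3634) = 7755/3634 ≈ 2.1340)
M/w = -1/(3852*7755/3634) = -1/3852*3634/7755 = -1817/14936130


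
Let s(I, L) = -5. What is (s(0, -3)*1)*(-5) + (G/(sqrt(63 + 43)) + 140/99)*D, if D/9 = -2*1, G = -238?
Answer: -5/11 + 2142*sqrt(106)/53 ≈ 415.64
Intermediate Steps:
D = -18 (D = 9*(-2*1) = 9*(-2) = -18)
(s(0, -3)*1)*(-5) + (G/(sqrt(63 + 43)) + 140/99)*D = -5*1*(-5) + (-238/sqrt(63 + 43) + 140/99)*(-18) = -5*(-5) + (-238*sqrt(106)/106 + 140*(1/99))*(-18) = 25 + (-119*sqrt(106)/53 + 140/99)*(-18) = 25 + (140/99 - 119*sqrt(106)/53)*(-18) = 25 + (-280/11 + 2142*sqrt(106)/53) = -5/11 + 2142*sqrt(106)/53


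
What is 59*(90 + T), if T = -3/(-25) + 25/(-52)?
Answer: 6875329/1300 ≈ 5288.7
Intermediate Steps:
T = -469/1300 (T = -3*(-1/25) + 25*(-1/52) = 3/25 - 25/52 = -469/1300 ≈ -0.36077)
59*(90 + T) = 59*(90 - 469/1300) = 59*(116531/1300) = 6875329/1300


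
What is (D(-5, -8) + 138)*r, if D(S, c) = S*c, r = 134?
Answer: 23852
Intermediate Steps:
(D(-5, -8) + 138)*r = (-5*(-8) + 138)*134 = (40 + 138)*134 = 178*134 = 23852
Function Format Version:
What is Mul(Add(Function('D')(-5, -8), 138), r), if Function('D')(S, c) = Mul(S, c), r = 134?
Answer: 23852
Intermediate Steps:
Mul(Add(Function('D')(-5, -8), 138), r) = Mul(Add(Mul(-5, -8), 138), 134) = Mul(Add(40, 138), 134) = Mul(178, 134) = 23852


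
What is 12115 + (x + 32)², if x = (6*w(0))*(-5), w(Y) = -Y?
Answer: 13139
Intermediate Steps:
x = 0 (x = (6*(-1*0))*(-5) = (6*0)*(-5) = 0*(-5) = 0)
12115 + (x + 32)² = 12115 + (0 + 32)² = 12115 + 32² = 12115 + 1024 = 13139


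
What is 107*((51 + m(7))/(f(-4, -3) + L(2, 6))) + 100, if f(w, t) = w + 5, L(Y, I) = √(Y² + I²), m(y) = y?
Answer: -2306/39 + 12412*√10/39 ≈ 947.29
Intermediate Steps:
L(Y, I) = √(I² + Y²)
f(w, t) = 5 + w
107*((51 + m(7))/(f(-4, -3) + L(2, 6))) + 100 = 107*((51 + 7)/((5 - 4) + √(6² + 2²))) + 100 = 107*(58/(1 + √(36 + 4))) + 100 = 107*(58/(1 + √40)) + 100 = 107*(58/(1 + 2*√10)) + 100 = 6206/(1 + 2*√10) + 100 = 100 + 6206/(1 + 2*√10)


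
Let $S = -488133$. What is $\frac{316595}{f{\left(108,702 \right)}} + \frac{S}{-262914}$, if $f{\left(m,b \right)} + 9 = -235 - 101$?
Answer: $- \frac{240779281}{262914} \approx -915.81$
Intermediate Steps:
$f{\left(m,b \right)} = -345$ ($f{\left(m,b \right)} = -9 - 336 = -345$)
$\frac{316595}{f{\left(108,702 \right)}} + \frac{S}{-262914} = \frac{316595}{-345} - \frac{488133}{-262914} = 316595 \left(- \frac{1}{345}\right) - - \frac{162711}{87638} = - \frac{2753}{3} + \frac{162711}{87638} = - \frac{240779281}{262914}$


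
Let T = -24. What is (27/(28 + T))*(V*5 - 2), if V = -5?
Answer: -729/4 ≈ -182.25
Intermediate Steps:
(27/(28 + T))*(V*5 - 2) = (27/(28 - 24))*(-5*5 - 2) = (27/4)*(-25 - 2) = (27*(1/4))*(-27) = (27/4)*(-27) = -729/4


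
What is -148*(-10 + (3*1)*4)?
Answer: -296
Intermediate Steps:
-148*(-10 + (3*1)*4) = -148*(-10 + 3*4) = -148*(-10 + 12) = -148*2 = -296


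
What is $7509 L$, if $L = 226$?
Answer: $1697034$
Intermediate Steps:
$7509 L = 7509 \cdot 226 = 1697034$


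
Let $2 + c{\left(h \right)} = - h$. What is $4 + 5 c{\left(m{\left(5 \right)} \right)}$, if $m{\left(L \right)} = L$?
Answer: $-31$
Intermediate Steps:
$c{\left(h \right)} = -2 - h$
$4 + 5 c{\left(m{\left(5 \right)} \right)} = 4 + 5 \left(-2 - 5\right) = 4 + 5 \left(-7\right) = 4 - 35 = -31$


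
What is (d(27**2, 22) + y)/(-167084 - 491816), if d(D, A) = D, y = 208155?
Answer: -52221/164725 ≈ -0.31702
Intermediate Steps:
(d(27**2, 22) + y)/(-167084 - 491816) = (27**2 + 208155)/(-167084 - 491816) = (729 + 208155)/(-658900) = 208884*(-1/658900) = -52221/164725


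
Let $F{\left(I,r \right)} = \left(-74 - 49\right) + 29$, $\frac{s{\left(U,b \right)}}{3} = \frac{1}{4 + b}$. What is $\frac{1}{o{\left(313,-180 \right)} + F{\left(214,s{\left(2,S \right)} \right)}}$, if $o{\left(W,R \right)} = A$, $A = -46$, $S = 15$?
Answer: $- \frac{1}{140} \approx -0.0071429$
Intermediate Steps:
$o{\left(W,R \right)} = -46$
$s{\left(U,b \right)} = \frac{3}{4 + b}$
$F{\left(I,r \right)} = -94$ ($F{\left(I,r \right)} = -123 + 29 = -94$)
$\frac{1}{o{\left(313,-180 \right)} + F{\left(214,s{\left(2,S \right)} \right)}} = \frac{1}{-46 - 94} = \frac{1}{-140} = - \frac{1}{140}$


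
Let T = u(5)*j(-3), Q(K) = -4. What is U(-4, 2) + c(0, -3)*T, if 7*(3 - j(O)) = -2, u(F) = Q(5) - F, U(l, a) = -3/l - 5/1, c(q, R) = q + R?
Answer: 2365/28 ≈ 84.464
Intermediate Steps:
c(q, R) = R + q
U(l, a) = -5 - 3/l (U(l, a) = -3/l - 5*1 = -3/l - 5 = -5 - 3/l)
u(F) = -4 - F
j(O) = 23/7 (j(O) = 3 - ⅐*(-2) = 3 + 2/7 = 23/7)
T = -207/7 (T = (-4 - 1*5)*(23/7) = (-4 - 5)*(23/7) = -9*23/7 = -207/7 ≈ -29.571)
U(-4, 2) + c(0, -3)*T = (-5 - 3/(-4)) + (-3 + 0)*(-207/7) = (-5 - 3*(-¼)) - 3*(-207/7) = (-5 + ¾) + 621/7 = -17/4 + 621/7 = 2365/28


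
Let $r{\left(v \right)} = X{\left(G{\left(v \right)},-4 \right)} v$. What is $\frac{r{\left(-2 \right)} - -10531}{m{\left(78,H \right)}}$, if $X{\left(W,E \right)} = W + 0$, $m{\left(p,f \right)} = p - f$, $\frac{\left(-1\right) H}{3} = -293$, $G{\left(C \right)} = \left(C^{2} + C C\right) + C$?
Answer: $- \frac{10519}{801} \approx -13.132$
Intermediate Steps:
$G{\left(C \right)} = C + 2 C^{2}$ ($G{\left(C \right)} = \left(C^{2} + C^{2}\right) + C = 2 C^{2} + C = C + 2 C^{2}$)
$H = 879$ ($H = \left(-3\right) \left(-293\right) = 879$)
$X{\left(W,E \right)} = W$
$r{\left(v \right)} = v^{2} \left(1 + 2 v\right)$ ($r{\left(v \right)} = v \left(1 + 2 v\right) v = v^{2} \left(1 + 2 v\right)$)
$\frac{r{\left(-2 \right)} - -10531}{m{\left(78,H \right)}} = \frac{\left(-2\right)^{2} \left(1 + 2 \left(-2\right)\right) - -10531}{78 - 879} = \frac{4 \left(1 - 4\right) + 10531}{78 - 879} = \frac{4 \left(-3\right) + 10531}{-801} = \left(-12 + 10531\right) \left(- \frac{1}{801}\right) = 10519 \left(- \frac{1}{801}\right) = - \frac{10519}{801}$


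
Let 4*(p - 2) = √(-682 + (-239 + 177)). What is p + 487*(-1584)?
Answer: -771406 + I*√186/2 ≈ -7.7141e+5 + 6.8191*I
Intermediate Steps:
p = 2 + I*√186/2 (p = 2 + √(-682 + (-239 + 177))/4 = 2 + √(-682 - 62)/4 = 2 + √(-744)/4 = 2 + (2*I*√186)/4 = 2 + I*√186/2 ≈ 2.0 + 6.8191*I)
p + 487*(-1584) = (2 + I*√186/2) + 487*(-1584) = (2 + I*√186/2) - 771408 = -771406 + I*√186/2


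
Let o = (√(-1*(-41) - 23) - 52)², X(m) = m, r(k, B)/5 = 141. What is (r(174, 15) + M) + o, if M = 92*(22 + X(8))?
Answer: 6187 - 312*√2 ≈ 5745.8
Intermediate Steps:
r(k, B) = 705 (r(k, B) = 5*141 = 705)
o = (-52 + 3*√2)² (o = (√(41 - 23) - 52)² = (√18 - 52)² = (3*√2 - 52)² = (-52 + 3*√2)² ≈ 2280.8)
M = 2760 (M = 92*(22 + 8) = 92*30 = 2760)
(r(174, 15) + M) + o = (705 + 2760) + (2722 - 312*√2) = 3465 + (2722 - 312*√2) = 6187 - 312*√2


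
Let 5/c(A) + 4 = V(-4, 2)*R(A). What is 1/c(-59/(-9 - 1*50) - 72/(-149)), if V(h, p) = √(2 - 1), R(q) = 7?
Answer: ⅗ ≈ 0.60000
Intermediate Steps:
V(h, p) = 1 (V(h, p) = √1 = 1)
c(A) = 5/3 (c(A) = 5/(-4 + 1*7) = 5/(-4 + 7) = 5/3)
1/c(-59/(-9 - 1*50) - 72/(-149)) = 1/(5/3) = ⅗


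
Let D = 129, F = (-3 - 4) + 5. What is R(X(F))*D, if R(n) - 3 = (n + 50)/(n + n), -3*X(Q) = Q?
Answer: 5289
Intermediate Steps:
F = -2 (F = -7 + 5 = -2)
X(Q) = -Q/3
R(n) = 3 + (50 + n)/(2*n) (R(n) = 3 + (n + 50)/(n + n) = 3 + (50 + n)/((2*n)) = 3 + (50 + n)*(1/(2*n)) = 3 + (50 + n)/(2*n))
R(X(F))*D = (7/2 + 25/((-⅓*(-2))))*129 = (7/2 + 25/(⅔))*129 = (7/2 + 25*(3/2))*129 = (7/2 + 75/2)*129 = 41*129 = 5289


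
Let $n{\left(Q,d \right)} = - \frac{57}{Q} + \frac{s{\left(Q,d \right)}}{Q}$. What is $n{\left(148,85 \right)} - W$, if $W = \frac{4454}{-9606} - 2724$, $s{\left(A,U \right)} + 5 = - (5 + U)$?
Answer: $\frac{483984649}{177711} \approx 2723.4$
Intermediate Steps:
$s{\left(A,U \right)} = -10 - U$ ($s{\left(A,U \right)} = -5 - \left(5 + U\right) = -10 - U$)
$n{\left(Q,d \right)} = - \frac{57}{Q} + \frac{-10 - d}{Q}$
$W = - \frac{13085599}{4803}$ ($W = 4454 \left(- \frac{1}{9606}\right) - 2724 = - \frac{2227}{4803} - 2724 = - \frac{13085599}{4803} \approx -2724.5$)
$n{\left(148,85 \right)} - W = \frac{-67 - 85}{148} - - \frac{13085599}{4803} = \frac{-67 - 85}{148} + \frac{13085599}{4803} = \frac{1}{148} \left(-152\right) + \frac{13085599}{4803} = - \frac{38}{37} + \frac{13085599}{4803} = \frac{483984649}{177711}$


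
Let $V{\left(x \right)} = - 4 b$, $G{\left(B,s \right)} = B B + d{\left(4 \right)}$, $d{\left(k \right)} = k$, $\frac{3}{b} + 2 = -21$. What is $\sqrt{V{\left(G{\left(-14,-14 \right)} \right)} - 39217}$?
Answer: $\frac{i \sqrt{20745517}}{23} \approx 198.03 i$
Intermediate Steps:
$b = - \frac{3}{23}$ ($b = \frac{3}{-2 - 21} = \frac{3}{-23} = 3 \left(- \frac{1}{23}\right) = - \frac{3}{23} \approx -0.13043$)
$G{\left(B,s \right)} = 4 + B^{2}$ ($G{\left(B,s \right)} = B B + 4 = B^{2} + 4 = 4 + B^{2}$)
$V{\left(x \right)} = \frac{12}{23}$ ($V{\left(x \right)} = \left(-4\right) \left(- \frac{3}{23}\right) = \frac{12}{23}$)
$\sqrt{V{\left(G{\left(-14,-14 \right)} \right)} - 39217} = \sqrt{\frac{12}{23} - 39217} = \sqrt{- \frac{901979}{23}} = \frac{i \sqrt{20745517}}{23}$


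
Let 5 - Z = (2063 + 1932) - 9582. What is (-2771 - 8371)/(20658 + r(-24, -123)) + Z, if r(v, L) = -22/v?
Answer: 1386162240/247907 ≈ 5591.5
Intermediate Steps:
Z = 5592 (Z = 5 - ((2063 + 1932) - 9582) = 5 - (3995 - 9582) = 5 - 1*(-5587) = 5 + 5587 = 5592)
(-2771 - 8371)/(20658 + r(-24, -123)) + Z = (-2771 - 8371)/(20658 - 22/(-24)) + 5592 = -11142/(20658 - 22*(-1/24)) + 5592 = -11142/(20658 + 11/12) + 5592 = -11142/247907/12 + 5592 = -11142*12/247907 + 5592 = -133704/247907 + 5592 = 1386162240/247907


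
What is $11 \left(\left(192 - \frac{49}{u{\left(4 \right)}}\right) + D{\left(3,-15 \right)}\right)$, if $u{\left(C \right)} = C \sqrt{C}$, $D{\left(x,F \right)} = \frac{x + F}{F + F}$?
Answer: $\frac{81961}{40} \approx 2049.0$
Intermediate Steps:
$D{\left(x,F \right)} = \frac{F + x}{2 F}$
$u{\left(C \right)} = C^{\frac{3}{2}}$
$11 \left(\left(192 - \frac{49}{u{\left(4 \right)}}\right) + D{\left(3,-15 \right)}\right) = 11 \left(\left(192 - \frac{49}{4^{\frac{3}{2}}}\right) + \frac{-15 + 3}{2 \left(-15\right)}\right) = 11 \left(\left(192 - \frac{49}{8}\right) + \frac{1}{2} \left(- \frac{1}{15}\right) \left(-12\right)\right) = 11 \left(\left(192 - \frac{49}{8}\right) + \frac{2}{5}\right) = 11 \left(\frac{1487}{8} + \frac{2}{5}\right) = 11 \cdot \frac{7451}{40} = \frac{81961}{40}$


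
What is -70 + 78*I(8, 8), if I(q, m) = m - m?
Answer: -70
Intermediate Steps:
I(q, m) = 0
-70 + 78*I(8, 8) = -70 + 78*0 = -70 + 0 = -70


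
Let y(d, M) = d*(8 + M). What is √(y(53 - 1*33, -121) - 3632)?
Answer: 2*I*√1473 ≈ 76.759*I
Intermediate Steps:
√(y(53 - 1*33, -121) - 3632) = √((53 - 1*33)*(8 - 121) - 3632) = √((53 - 33)*(-113) - 3632) = √(20*(-113) - 3632) = √(-2260 - 3632) = √(-5892) = 2*I*√1473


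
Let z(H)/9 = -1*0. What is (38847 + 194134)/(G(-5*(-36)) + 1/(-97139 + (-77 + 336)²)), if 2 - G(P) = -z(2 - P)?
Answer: 7002942898/60115 ≈ 1.1649e+5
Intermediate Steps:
z(H) = 0 (z(H) = 9*(-1*0) = 9*0 = 0)
G(P) = 2 (G(P) = 2 - (-1)*0 = 2 - 1*0 = 2 + 0 = 2)
(38847 + 194134)/(G(-5*(-36)) + 1/(-97139 + (-77 + 336)²)) = (38847 + 194134)/(2 + 1/(-97139 + (-77 + 336)²)) = 232981/(2 + 1/(-97139 + 259²)) = 232981/(2 + 1/(-97139 + 67081)) = 232981/(2 + 1/(-30058)) = 232981/(2 - 1/30058) = 232981/(60115/30058) = 232981*(30058/60115) = 7002942898/60115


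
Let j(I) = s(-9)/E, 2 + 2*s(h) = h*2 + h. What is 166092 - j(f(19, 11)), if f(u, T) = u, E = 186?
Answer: 61786253/372 ≈ 1.6609e+5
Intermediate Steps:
s(h) = -1 + 3*h/2 (s(h) = -1 + (h*2 + h)/2 = -1 + (2*h + h)/2 = -1 + (3*h)/2 = -1 + 3*h/2)
j(I) = -29/372 (j(I) = (-1 + (3/2)*(-9))/186 = (-1 - 27/2)*(1/186) = -29/2*1/186 = -29/372)
166092 - j(f(19, 11)) = 166092 - 1*(-29/372) = 166092 + 29/372 = 61786253/372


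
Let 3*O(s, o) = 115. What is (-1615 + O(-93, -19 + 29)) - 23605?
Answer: -75545/3 ≈ -25182.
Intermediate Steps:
O(s, o) = 115/3 (O(s, o) = (⅓)*115 = 115/3)
(-1615 + O(-93, -19 + 29)) - 23605 = (-1615 + 115/3) - 23605 = -4730/3 - 23605 = -75545/3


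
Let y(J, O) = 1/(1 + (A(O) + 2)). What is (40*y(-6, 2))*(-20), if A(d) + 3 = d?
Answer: -400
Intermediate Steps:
A(d) = -3 + d
y(J, O) = 1/O (y(J, O) = 1/(1 + ((-3 + O) + 2)) = 1/(1 + (-1 + O)) = 1/O)
(40*y(-6, 2))*(-20) = (40/2)*(-20) = (40*(½))*(-20) = 20*(-20) = -400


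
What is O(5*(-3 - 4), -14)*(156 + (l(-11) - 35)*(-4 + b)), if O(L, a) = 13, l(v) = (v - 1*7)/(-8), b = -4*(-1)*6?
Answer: -6487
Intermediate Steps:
b = 24 (b = 4*6 = 24)
l(v) = 7/8 - v/8 (l(v) = (v - 7)*(-⅛) = (-7 + v)*(-⅛) = 7/8 - v/8)
O(5*(-3 - 4), -14)*(156 + (l(-11) - 35)*(-4 + b)) = 13*(156 + ((7/8 - ⅛*(-11)) - 35)*(-4 + 24)) = 13*(156 + ((7/8 + 11/8) - 35)*20) = 13*(156 + (9/4 - 35)*20) = 13*(156 - 131/4*20) = 13*(156 - 655) = 13*(-499) = -6487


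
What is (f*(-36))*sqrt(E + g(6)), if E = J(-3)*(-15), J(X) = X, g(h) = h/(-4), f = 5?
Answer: -90*sqrt(174) ≈ -1187.2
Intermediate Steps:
g(h) = -h/4 (g(h) = h*(-1/4) = -h/4)
E = 45 (E = -3*(-15) = 45)
(f*(-36))*sqrt(E + g(6)) = (5*(-36))*sqrt(45 - 1/4*6) = -180*sqrt(45 - 3/2) = -90*sqrt(174)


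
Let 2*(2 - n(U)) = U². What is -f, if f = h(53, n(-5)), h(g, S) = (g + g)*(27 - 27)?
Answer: 0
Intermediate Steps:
n(U) = 2 - U²/2
h(g, S) = 0 (h(g, S) = (2*g)*0 = 0)
f = 0
-f = -1*0 = 0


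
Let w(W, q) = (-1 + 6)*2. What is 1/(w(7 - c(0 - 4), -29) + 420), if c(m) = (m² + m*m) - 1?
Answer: 1/430 ≈ 0.0023256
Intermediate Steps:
c(m) = -1 + 2*m² (c(m) = (m² + m²) - 1 = 2*m² - 1 = -1 + 2*m²)
w(W, q) = 10 (w(W, q) = 5*2 = 10)
1/(w(7 - c(0 - 4), -29) + 420) = 1/(10 + 420) = 1/430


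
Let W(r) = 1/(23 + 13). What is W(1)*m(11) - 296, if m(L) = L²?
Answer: -10535/36 ≈ -292.64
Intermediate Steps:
W(r) = 1/36
W(1)*m(11) - 296 = (1/36)*11² - 296 = (1/36)*121 - 296 = 121/36 - 296 = -10535/36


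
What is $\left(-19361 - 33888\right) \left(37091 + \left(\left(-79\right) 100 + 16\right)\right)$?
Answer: $-1555243543$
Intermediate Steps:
$\left(-19361 - 33888\right) \left(37091 + \left(\left(-79\right) 100 + 16\right)\right) = - 53249 \left(37091 + \left(-7900 + 16\right)\right) = - 53249 \left(37091 - 7884\right) = \left(-53249\right) 29207 = -1555243543$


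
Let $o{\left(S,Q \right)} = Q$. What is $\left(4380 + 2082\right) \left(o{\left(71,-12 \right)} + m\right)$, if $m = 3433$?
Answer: $22106502$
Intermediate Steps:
$\left(4380 + 2082\right) \left(o{\left(71,-12 \right)} + m\right) = \left(4380 + 2082\right) \left(-12 + 3433\right) = 6462 \cdot 3421 = 22106502$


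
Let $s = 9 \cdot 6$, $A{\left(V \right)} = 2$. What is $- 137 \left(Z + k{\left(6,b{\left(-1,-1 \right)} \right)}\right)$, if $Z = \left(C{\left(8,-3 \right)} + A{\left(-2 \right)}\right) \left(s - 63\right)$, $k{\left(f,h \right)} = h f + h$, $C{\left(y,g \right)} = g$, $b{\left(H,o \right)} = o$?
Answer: $-274$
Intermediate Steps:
$s = 54$
$k{\left(f,h \right)} = h + f h$ ($k{\left(f,h \right)} = f h + h = h + f h$)
$Z = 9$ ($Z = \left(-3 + 2\right) \left(54 - 63\right) = \left(-1\right) \left(-9\right) = 9$)
$- 137 \left(Z + k{\left(6,b{\left(-1,-1 \right)} \right)}\right) = - 137 \left(9 - \left(1 + 6\right)\right) = - 137 \left(9 - 7\right) = \left(-137\right) 2 = -274$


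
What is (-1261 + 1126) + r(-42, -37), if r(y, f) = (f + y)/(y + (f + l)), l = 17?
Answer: -8291/62 ≈ -133.73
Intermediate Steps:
r(y, f) = (f + y)/(17 + f + y) (r(y, f) = (f + y)/(y + (f + 17)) = (f + y)/(y + (17 + f)) = (f + y)/(17 + f + y))
(-1261 + 1126) + r(-42, -37) = (-1261 + 1126) + (-37 - 42)/(17 - 37 - 42) = -135 - 79/(-62) = -135 - 1/62*(-79) = -135 + 79/62 = -8291/62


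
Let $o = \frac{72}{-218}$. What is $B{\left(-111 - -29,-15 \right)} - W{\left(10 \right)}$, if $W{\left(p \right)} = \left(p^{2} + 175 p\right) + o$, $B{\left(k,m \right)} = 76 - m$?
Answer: $- \frac{191695}{109} \approx -1758.7$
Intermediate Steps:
$o = - \frac{36}{109}$ ($o = 72 \left(- \frac{1}{218}\right) = - \frac{36}{109} \approx -0.33028$)
$W{\left(p \right)} = - \frac{36}{109} + p^{2} + 175 p$ ($W{\left(p \right)} = \left(p^{2} + 175 p\right) - \frac{36}{109} = - \frac{36}{109} + p^{2} + 175 p$)
$B{\left(-111 - -29,-15 \right)} - W{\left(10 \right)} = \left(76 - -15\right) - \left(- \frac{36}{109} + 10^{2} + 175 \cdot 10\right) = \left(76 + 15\right) - \left(- \frac{36}{109} + 100 + 1750\right) = 91 - \frac{201614}{109} = - \frac{191695}{109}$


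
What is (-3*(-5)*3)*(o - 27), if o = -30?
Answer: -2565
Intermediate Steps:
(-3*(-5)*3)*(o - 27) = (-3*(-5)*3)*(-30 - 27) = (15*3)*(-57) = 45*(-57) = -2565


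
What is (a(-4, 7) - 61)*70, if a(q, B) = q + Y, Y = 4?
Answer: -4270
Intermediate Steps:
a(q, B) = 4 + q (a(q, B) = q + 4 = 4 + q)
(a(-4, 7) - 61)*70 = ((4 - 4) - 61)*70 = (0 - 61)*70 = -61*70 = -4270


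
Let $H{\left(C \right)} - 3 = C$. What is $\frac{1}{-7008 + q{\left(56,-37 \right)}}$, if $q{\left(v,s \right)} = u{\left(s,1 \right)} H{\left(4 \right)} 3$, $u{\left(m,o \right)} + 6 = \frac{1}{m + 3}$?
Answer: $- \frac{34}{242577} \approx -0.00014016$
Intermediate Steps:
$u{\left(m,o \right)} = -6 + \frac{1}{3 + m}$ ($u{\left(m,o \right)} = -6 + \frac{1}{m + 3} = -6 + \frac{1}{3 + m}$)
$H{\left(C \right)} = 3 + C$
$q{\left(v,s \right)} = \frac{21 \left(-17 - 6 s\right)}{3 + s}$ ($q{\left(v,s \right)} = \frac{-17 - 6 s}{3 + s} \left(3 + 4\right) 3 = \frac{-17 - 6 s}{3 + s} 7 \cdot 3 = \frac{7 \left(-17 - 6 s\right)}{3 + s} 3 = \frac{21 \left(-17 - 6 s\right)}{3 + s}$)
$\frac{1}{-7008 + q{\left(56,-37 \right)}} = \frac{1}{-7008 + \frac{21 \left(-17 - -222\right)}{3 - 37}} = \frac{1}{-7008 + \frac{21 \left(-17 + 222\right)}{-34}} = \frac{1}{-7008 + 21 \left(- \frac{1}{34}\right) 205} = \frac{1}{-7008 - \frac{4305}{34}} = \frac{1}{- \frac{242577}{34}} = - \frac{34}{242577}$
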